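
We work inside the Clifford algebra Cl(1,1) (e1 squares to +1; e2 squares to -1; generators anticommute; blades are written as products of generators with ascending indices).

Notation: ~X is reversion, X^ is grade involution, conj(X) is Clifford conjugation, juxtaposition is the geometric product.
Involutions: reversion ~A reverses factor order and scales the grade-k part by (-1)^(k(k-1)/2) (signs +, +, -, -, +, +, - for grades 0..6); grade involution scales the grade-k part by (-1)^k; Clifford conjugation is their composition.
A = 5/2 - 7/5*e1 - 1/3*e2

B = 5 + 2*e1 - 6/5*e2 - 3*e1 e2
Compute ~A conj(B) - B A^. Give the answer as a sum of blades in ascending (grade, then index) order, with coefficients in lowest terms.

first term: 157/10 - 13*e1 - 43/15*e2 + 773/150*e1 e2
second term: 157/10 + 13*e1 + 43/15*e2 - 773/150*e1 e2
Answer: -26*e1 - 86/15*e2 + 773/75*e1 e2


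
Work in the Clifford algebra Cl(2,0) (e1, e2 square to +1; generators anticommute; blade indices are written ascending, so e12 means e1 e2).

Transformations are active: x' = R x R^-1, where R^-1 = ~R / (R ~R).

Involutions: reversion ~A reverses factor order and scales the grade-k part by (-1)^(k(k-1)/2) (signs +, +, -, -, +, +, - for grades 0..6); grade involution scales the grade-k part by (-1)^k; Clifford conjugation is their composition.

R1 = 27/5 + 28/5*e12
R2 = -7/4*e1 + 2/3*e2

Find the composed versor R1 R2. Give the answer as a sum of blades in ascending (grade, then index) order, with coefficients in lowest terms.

Distribute over the terms of R1 (each basis-blade product reordered to ascending indices, repeated generators contracted through their squares):
(27/5) R2 = -189/20*e1 + 18/5*e2
(28/5*e12) R2 = 56/15*e1 + 49/5*e2
Summing the partial products and collecting blades:
Answer: -343/60*e1 + 67/5*e2


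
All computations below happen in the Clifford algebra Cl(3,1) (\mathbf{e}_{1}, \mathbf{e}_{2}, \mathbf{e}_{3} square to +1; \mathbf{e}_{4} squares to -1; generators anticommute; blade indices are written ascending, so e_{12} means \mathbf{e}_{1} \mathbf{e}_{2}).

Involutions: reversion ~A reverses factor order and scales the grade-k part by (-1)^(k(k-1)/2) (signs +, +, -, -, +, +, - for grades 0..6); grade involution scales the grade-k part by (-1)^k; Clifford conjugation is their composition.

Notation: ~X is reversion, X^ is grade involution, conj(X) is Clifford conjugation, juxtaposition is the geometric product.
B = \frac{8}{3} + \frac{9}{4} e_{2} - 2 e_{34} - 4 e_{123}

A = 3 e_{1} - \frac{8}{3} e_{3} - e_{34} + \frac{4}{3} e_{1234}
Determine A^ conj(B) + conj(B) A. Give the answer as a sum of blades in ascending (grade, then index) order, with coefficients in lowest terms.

first term: -2 - 8 e_{1} + \frac{64}{9} e_{3} - \frac{5}{4} e_{12} + 18 e_{23} - \frac{8}{3} e_{34} - 4 e_{124} - 9 e_{134} + \frac{9}{4} e_{234} + \frac{32}{9} e_{1234}
second term: -2 + 8 e_{1} - \frac{64}{9} e_{3} + \frac{32}{3} e_{4} + \frac{241}{12} e_{12} - 6 e_{23} - \frac{8}{3} e_{34} + 4 e_{124} + 9 e_{134} + \frac{9}{4} e_{234} + \frac{32}{9} e_{1234}
Answer: -4 + \frac{32}{3} e_{4} + \frac{113}{6} e_{12} + 12 e_{23} - \frac{16}{3} e_{34} + \frac{9}{2} e_{234} + \frac{64}{9} e_{1234}


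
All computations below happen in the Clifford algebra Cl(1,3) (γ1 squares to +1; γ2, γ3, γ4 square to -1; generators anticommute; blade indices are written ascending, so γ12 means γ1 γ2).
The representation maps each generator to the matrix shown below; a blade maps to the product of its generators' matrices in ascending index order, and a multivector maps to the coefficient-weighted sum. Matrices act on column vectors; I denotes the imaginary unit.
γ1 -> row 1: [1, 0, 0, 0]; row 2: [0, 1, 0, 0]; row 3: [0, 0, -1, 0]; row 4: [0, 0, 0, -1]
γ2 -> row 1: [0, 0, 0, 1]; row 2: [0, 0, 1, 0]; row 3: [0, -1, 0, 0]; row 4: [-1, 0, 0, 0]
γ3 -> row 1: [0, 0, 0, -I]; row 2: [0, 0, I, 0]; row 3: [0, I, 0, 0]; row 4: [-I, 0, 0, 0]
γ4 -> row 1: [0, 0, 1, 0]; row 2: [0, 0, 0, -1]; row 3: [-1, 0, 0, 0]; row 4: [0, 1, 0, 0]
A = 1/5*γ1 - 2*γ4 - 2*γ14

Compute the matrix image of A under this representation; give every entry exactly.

Bivector images (products of the table entries): rho(γ14) = rho(γ1)rho(γ4) = row 1: [0, 0, 1, 0]; row 2: [0, 0, 0, -1]; row 3: [1, 0, 0, 0]; row 4: [0, -1, 0, 0].
M = (1/5)*rho(γ1) + (-2)*rho(γ4) + (-2)*rho(γ14), summed entrywise:
Answer: row 1: [1/5, 0, -4, 0]; row 2: [0, 1/5, 0, 4]; row 3: [0, 0, -1/5, 0]; row 4: [0, 0, 0, -1/5]


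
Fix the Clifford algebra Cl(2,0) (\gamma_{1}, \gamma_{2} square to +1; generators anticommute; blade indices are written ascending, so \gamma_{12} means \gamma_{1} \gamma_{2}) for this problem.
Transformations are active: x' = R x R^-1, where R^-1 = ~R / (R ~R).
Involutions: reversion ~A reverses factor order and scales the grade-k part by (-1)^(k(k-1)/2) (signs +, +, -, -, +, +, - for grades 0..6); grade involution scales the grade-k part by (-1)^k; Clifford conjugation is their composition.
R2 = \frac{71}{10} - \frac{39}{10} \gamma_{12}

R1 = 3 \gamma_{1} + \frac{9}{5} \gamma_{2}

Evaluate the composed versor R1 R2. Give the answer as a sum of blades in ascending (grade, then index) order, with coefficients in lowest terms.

Distribute over the terms of R1 (each basis-blade product reordered to ascending indices, repeated generators contracted through their squares):
(3 \gamma_{1}) R2 = \frac{213}{10} \gamma_{1} - \frac{117}{10} \gamma_{2}
(\frac{9}{5} \gamma_{2}) R2 = \frac{351}{50} \gamma_{1} + \frac{639}{50} \gamma_{2}
Summing the partial products and collecting blades:
Answer: \frac{708}{25} \gamma_{1} + \frac{27}{25} \gamma_{2}


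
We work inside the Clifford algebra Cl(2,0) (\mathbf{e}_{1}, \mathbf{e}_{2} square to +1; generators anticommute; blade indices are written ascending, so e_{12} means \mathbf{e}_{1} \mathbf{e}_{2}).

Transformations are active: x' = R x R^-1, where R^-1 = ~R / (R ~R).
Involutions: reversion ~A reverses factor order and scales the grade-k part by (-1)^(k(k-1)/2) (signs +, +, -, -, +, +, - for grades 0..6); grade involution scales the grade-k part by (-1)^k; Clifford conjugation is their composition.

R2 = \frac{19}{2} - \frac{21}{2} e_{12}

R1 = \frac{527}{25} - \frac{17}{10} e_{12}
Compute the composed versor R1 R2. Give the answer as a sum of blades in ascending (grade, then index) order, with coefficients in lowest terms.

Distribute over the terms of R1 (each basis-blade product reordered to ascending indices, repeated generators contracted through their squares):
(\frac{527}{25}) R2 = \frac{10013}{50} - \frac{11067}{50} e_{12}
(-\frac{17}{10} e_{12}) R2 = -\frac{357}{20} - \frac{323}{20} e_{12}
Summing the partial products and collecting blades:
Answer: \frac{18241}{100} - \frac{23749}{100} e_{12}


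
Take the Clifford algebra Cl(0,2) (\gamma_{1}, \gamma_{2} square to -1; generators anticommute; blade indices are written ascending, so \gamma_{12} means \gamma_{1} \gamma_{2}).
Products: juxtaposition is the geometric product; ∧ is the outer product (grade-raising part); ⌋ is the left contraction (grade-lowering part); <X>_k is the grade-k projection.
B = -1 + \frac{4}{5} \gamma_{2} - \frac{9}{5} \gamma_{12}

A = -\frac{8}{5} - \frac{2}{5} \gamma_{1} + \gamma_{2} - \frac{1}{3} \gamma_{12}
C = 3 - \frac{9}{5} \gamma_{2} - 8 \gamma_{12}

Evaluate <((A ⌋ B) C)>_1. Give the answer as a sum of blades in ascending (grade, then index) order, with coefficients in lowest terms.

step 1: \frac{1}{5} - \frac{9}{5} \gamma_{1} - 2 \gamma_{2} + \frac{72}{25} \gamma_{12}
step 2: \frac{501}{25} + \frac{1973}{125} \gamma_{1} - \frac{519}{25} \gamma_{2} + \frac{257}{25} \gamma_{12}
step 3: \frac{1973}{125} \gamma_{1} - \frac{519}{25} \gamma_{2}
Answer: \frac{1973}{125} \gamma_{1} - \frac{519}{25} \gamma_{2}


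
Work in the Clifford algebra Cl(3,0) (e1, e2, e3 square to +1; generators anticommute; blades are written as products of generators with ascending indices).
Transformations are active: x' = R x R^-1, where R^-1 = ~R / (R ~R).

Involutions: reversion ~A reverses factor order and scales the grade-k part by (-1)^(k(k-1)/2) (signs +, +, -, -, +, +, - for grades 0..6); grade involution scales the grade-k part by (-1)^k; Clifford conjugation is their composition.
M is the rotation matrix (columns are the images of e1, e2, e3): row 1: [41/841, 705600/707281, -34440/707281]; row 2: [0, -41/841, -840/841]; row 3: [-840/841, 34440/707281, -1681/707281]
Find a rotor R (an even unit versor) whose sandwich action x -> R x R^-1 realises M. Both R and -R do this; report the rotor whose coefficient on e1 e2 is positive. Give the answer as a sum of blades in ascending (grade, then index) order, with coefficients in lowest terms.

Method: write R = a + b12*e1 e2 + b13*e1 e3 + b23*e2 e3 with a^2 + b12^2 + b13^2 + b23^2 = 1 (so R^-1 = ~R). Expanding the columns R e_j ~R gives tr M = 4a^2 - 1 and, from the antisymmetric part, M21 - M12 = -4a*b12, M13 - M31 = 4a*b13, M32 - M23 = -4a*b23.
Here tr M = -1681/707281, so a^2 = (1 + tr M)/4 = 176400/707281 and a = ±420/841. Taking a = 420/841: M21 - M12 = -705600/707281, M13 - M31 = 672000/707281, M32 - M23 = 740880/707281, giving b12 = 420/841, b13 = 400/841, b23 = -441/841, i.e. R = 420/841 + 420/841*e1 e2 + 400/841*e1 e3 - 441/841*e2 e3.
Its e1 e2 coefficient is already positive.
Answer: 420/841 + 420/841*e1 e2 + 400/841*e1 e3 - 441/841*e2 e3. Note: both R and -R realise this M (trace -1681/707281); the covering map identifies them, and the e1 e2-coefficient sign is the tie-breaker.


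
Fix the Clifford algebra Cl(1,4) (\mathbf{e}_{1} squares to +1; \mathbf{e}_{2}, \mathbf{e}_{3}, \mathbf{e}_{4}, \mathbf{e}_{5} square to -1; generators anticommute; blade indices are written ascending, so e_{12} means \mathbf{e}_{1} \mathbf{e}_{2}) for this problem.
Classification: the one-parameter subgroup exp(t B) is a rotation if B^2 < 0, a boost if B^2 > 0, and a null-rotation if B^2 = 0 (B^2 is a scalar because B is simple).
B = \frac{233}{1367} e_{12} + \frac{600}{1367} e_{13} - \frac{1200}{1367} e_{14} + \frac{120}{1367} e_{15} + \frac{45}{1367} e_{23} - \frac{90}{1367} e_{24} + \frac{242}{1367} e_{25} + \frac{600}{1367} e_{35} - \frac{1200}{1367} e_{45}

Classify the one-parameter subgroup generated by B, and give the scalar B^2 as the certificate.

B^2 term by term: the squares give (\frac{233}{1367})^2*(e_{12})^2 + (\frac{600}{1367})^2*(e_{13})^2 + (-\frac{1200}{1367})^2*(e_{14})^2 + (\frac{120}{1367})^2*(e_{15})^2 + (\frac{45}{1367})^2*(e_{23})^2 + (-\frac{90}{1367})^2*(e_{24})^2 + (\frac{242}{1367})^2*(e_{25})^2 + (\frac{600}{1367})^2*(e_{35})^2 + (-\frac{1200}{1367})^2*(e_{45})^2 = \frac{54289}{1868689}*(+1) + \frac{360000}{1868689}*(+1) + \frac{1440000}{1868689}*(+1) + \frac{14400}{1868689}*(+1) + \frac{2025}{1868689}*(-1) + \frac{8100}{1868689}*(-1) + \frac{58564}{1868689}*(-1) + \frac{360000}{1868689}*(-1) + \frac{1440000}{1868689}*(-1) = 0 (each basis 2-blade squares to minus the product of its generators' squares); cross terms between blades sharing an index anticommute and cancel; the commuting (index-disjoint) pairs give grade-4 terms 2*c*c'*(blade product), which cancel blade by blade — e_{1234}: \frac{108000}{1868689} - \frac{108000}{1868689} = 0; e_{1235}: \frac{279600}{1868689} - \frac{290400}{1868689} + \frac{10800}{1868689} = 0; e_{1245}: -\frac{559200}{1868689} + \frac{580800}{1868689} - \frac{21600}{1868689} = 0; e_{1345}: -\frac{1440000}{1868689} + \frac{1440000}{1868689} = 0; e_{2345}: -\frac{108000}{1868689} + \frac{108000}{1868689} = 0 — confirming B is simple. So B^2 = 0.
Answer: null-rotation, certificate B^2 = 0. One invariant decides it: the square 0 survives every conjugation, and its sign is exactly the classification.


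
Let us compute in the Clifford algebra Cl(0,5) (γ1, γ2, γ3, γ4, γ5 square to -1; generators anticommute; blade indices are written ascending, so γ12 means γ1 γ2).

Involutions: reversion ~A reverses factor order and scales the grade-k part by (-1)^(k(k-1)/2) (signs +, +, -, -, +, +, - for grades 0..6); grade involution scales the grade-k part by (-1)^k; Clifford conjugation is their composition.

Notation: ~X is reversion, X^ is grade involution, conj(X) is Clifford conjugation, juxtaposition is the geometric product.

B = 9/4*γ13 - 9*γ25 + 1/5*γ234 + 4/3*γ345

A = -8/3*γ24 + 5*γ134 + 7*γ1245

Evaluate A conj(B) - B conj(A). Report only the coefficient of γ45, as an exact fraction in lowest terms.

first term: -8/15*γ3 + 45/4*γ4 - γ12 + 63*γ14 - 20/3*γ15 - 24*γ45 - 28/3*γ123 - 7/5*γ135 - 32/9*γ235 - 6*γ1234 - 63/4*γ2345 + 45*γ12345
second term: 8/15*γ3 - 45/4*γ4 + γ12 - 63*γ14 + 20/3*γ15 + 24*γ45 - 28/3*γ123 - 7/5*γ135 - 32/9*γ235 - 6*γ1234 - 63/4*γ2345 - 45*γ12345
Answer: -48


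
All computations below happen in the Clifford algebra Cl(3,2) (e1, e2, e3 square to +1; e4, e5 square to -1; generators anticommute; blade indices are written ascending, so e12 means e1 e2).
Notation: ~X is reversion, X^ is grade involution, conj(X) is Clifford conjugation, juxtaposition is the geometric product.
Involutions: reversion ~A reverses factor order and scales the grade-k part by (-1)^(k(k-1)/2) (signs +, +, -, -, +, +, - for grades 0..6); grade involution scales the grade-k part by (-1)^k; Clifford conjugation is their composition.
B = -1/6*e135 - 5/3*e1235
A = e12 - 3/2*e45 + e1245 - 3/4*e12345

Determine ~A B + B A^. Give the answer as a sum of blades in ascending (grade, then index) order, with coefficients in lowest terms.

first term: 5/4*e4 - 1/8*e24 - 5/3*e34 - 5/3*e35 + 1/4*e134 - 1/6*e234 - 1/6*e235 + 5/2*e1234
second term: -5/4*e4 + 1/8*e24 + 5/3*e34 + 5/3*e35 + 1/4*e134 - 1/6*e234 - 1/6*e235 + 5/2*e1234
Answer: 1/2*e134 - 1/3*e234 - 1/3*e235 + 5*e1234


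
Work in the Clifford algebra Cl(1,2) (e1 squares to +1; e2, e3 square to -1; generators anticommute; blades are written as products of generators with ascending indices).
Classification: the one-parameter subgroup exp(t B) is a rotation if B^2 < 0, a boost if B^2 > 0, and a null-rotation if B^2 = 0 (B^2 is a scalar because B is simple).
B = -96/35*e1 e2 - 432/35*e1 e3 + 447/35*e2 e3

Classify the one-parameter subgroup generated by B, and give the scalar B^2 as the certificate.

B^2 term by term: the squares give (-96/35)^2*(e1 e2)^2 + (-432/35)^2*(e1 e3)^2 + (447/35)^2*(e2 e3)^2 = 9216/1225*(+1) + 186624/1225*(+1) + 199809/1225*(-1) = -81/25 (each basis 2-blade squares to minus the product of its generators' squares); cross terms between blades sharing an index anticommute and cancel. So B^2 = -81/25.
Answer: rotation, certificate B^2 = -81/25. One invariant decides it: the square -81/25 survives every conjugation, and its sign is exactly the classification.


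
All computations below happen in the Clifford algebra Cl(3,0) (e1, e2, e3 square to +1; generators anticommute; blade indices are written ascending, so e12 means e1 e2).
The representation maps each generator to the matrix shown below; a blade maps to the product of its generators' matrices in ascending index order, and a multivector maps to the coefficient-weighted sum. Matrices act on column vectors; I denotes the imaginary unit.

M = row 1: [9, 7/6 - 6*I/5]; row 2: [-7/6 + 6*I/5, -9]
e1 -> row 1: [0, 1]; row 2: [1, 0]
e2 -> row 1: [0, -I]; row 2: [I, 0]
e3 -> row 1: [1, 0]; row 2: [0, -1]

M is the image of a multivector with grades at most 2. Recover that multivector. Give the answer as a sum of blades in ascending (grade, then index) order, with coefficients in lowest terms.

Method: 1, rho(e1), rho(e2), rho(e3) form a trace-orthogonal basis of the 2x2 complex matrices (tr(X Y) = 2 if X = Y, else 0), so M = m0*1 + m1*rho(e1) + m2*rho(e2) + m3*rho(e3) with m0 = tr(M)/2 = 0, m1 = tr(M rho(e1))/2 = 0, m2 = tr(M rho(e2))/2 = 6/5 + 7*I/6, m3 = tr(M rho(e3))/2 = 9.
Multiplying table entries, the bivector images are rho(e12) = I*rho(e3), rho(e13) = -I*rho(e2), rho(e23) = I*rho(e1); with real blade coefficients the real parts of m0..m3 are the coefficients of 1, e1, e2, e3 and the imaginary parts give the bivectors (e23: Im m1, e13: -Im m2, e12: Im m3).
Answer: 6/5*e2 + 9*e3 - 7/6*e13


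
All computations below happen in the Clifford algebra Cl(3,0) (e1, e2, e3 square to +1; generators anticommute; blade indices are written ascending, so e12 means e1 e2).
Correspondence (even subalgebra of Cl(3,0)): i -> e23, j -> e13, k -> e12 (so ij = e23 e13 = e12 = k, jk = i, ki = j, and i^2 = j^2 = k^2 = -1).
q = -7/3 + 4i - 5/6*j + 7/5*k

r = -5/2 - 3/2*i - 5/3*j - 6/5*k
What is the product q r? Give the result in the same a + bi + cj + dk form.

In blades: q = -7/3 + 7/5*e12 - 5/6*e13 + 4*e23, r = -5/2 - 6/5*e12 - 5/3*e13 - 3/2*e23.
Distribute q over r term by term (generator squares from the signature, products reordered to ascending indices): (-7/3)*r = 35/6 + 14/5*e12 + 35/9*e13 + 7/2*e23; (7/5*e12)*r = 42/25 - 7/2*e12 - 21/10*e13 + 7/3*e23; (-5/6*e13)*r = -25/18 - 5/4*e12 + 25/12*e13 + e23; (4*e23)*r = 6 - 20/3*e12 + 24/5*e13 - 10*e23.
Sum: 2728/225 - 517/60*e12 + 1561/180*e13 - 19/6*e23; translating back through the correspondence:
Answer: 2728/225 - 19/6*i + 1561/180*j - 517/60*k


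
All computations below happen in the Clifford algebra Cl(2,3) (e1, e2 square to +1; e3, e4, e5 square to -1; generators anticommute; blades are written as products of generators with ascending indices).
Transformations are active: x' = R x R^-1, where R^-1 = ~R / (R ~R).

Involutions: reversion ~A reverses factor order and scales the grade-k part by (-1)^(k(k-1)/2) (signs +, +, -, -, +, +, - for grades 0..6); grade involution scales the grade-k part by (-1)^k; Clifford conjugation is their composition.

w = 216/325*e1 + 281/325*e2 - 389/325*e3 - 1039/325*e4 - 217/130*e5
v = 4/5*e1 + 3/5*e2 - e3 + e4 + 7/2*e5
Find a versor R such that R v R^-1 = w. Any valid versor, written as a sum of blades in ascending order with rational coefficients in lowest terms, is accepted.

Reasoning: v^2 = w^2 = -53/4 since conjugation preserves the quadratic form; R = v + w = 476/325*e1 + 476/325*e2 - 714/325*e3 - 714/325*e4 + 119/65*e5 is then valid when invertible, keeping its own part and reversing (v - w)/2.
Answer: 476/325*e1 + 476/325*e2 - 714/325*e3 - 714/325*e4 + 119/65*e5


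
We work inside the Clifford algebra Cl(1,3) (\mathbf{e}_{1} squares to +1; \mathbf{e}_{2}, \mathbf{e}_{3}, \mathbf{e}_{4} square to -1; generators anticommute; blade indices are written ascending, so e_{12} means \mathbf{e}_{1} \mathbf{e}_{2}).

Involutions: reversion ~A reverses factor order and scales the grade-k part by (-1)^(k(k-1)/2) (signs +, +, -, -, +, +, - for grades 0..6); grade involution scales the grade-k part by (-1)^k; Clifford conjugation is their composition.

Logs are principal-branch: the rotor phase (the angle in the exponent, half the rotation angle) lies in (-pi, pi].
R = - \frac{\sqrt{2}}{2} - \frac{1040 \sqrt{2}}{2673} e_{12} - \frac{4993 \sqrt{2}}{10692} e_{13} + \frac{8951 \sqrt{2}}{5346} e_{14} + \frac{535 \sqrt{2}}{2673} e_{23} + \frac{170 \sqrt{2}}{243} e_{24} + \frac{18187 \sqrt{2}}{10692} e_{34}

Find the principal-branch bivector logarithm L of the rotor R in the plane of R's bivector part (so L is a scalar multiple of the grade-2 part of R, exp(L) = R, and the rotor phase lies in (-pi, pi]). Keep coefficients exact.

The scalar part of R is - \frac{\sqrt{2}}{2}, which fixes the principal-branch rotor phase; the unit plane is then the bivector part divided by the sine of that phase, and L is that plane scaled by the phase.
Concretely: cos(phase) = - \frac{\sqrt{2}}{2} gives phase = ±\frac{3 \pi}{4}, and since phase/sin(phase) is even the sign is immaterial: L = (phase/sin(phase)) * <R>_2 = (\frac{3 \sqrt{2} \pi}{4}) * <R>_2.
Answer: - \frac{520 \pi}{891} e_{12} - \frac{4993 \pi}{7128} e_{13} + \frac{8951 \pi}{3564} e_{14} + \frac{535 \pi}{1782} e_{23} + \frac{85 \pi}{81} e_{24} + \frac{18187 \pi}{7128} e_{34}


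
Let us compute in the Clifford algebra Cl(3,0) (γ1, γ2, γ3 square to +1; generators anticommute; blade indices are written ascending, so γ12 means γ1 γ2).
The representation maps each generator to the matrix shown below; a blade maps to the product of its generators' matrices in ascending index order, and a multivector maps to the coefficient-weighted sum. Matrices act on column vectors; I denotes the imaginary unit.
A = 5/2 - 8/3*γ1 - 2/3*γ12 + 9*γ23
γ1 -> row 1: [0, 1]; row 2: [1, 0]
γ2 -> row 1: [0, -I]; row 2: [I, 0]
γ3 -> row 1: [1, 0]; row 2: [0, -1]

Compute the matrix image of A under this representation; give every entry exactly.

Bivector images (products of the table entries): rho(γ12) = rho(γ1)rho(γ2) = row 1: [I, 0]; row 2: [0, -I]; rho(γ23) = rho(γ2)rho(γ3) = row 1: [0, I]; row 2: [I, 0].
M = (5/2)*1 + (-8/3)*rho(γ1) + (-2/3)*rho(γ12) + (9)*rho(γ23), summed entrywise (1 is the identity matrix):
Answer: row 1: [5/2 - 2*I/3, -8/3 + 9*I]; row 2: [-8/3 + 9*I, 5/2 + 2*I/3]


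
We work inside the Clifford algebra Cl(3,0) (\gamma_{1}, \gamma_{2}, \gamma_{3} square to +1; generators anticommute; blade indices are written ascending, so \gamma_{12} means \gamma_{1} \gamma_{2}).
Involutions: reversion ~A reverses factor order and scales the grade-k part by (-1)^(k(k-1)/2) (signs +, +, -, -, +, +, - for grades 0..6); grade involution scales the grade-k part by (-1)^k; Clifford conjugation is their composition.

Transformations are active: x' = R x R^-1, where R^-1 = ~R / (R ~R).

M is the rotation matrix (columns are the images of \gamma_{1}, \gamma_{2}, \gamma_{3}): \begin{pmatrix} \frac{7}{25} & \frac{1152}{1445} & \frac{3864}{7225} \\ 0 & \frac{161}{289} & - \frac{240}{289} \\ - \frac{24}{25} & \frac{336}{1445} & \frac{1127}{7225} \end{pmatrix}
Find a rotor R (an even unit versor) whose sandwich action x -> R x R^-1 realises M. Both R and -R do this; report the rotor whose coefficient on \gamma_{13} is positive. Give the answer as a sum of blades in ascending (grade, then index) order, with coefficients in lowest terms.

Method: write R = a + b12*\gamma_{12} + b13*\gamma_{13} + b23*\gamma_{23} with a^2 + b12^2 + b13^2 + b23^2 = 1 (so R^-1 = ~R). Expanding the columns R e_j ~R gives tr M = 4a^2 - 1 and, from the antisymmetric part, M21 - M12 = -4a*b12, M13 - M31 = 4a*b13, M32 - M23 = -4a*b23.
Here tr M = \frac{287}{289}, so a^2 = (1 + tr M)/4 = \frac{144}{289} and a = ±\frac{12}{17}. Taking a = \frac{12}{17}: M21 - M12 = -\frac{1152}{1445}, M13 - M31 = \frac{432}{289}, M32 - M23 = \frac{1536}{1445}, giving b12 = \frac{24}{85}, b13 = \frac{9}{17}, b23 = -\frac{32}{85}, i.e. R = \frac{12}{17} + \frac{24}{85} \gamma_{12} + \frac{9}{17} \gamma_{13} - \frac{32}{85} \gamma_{23}.
Its \gamma_{13} coefficient is already positive.
Answer: \frac{12}{17} + \frac{24}{85} \gamma_{12} + \frac{9}{17} \gamma_{13} - \frac{32}{85} \gamma_{23}. Sheet selection: the two-to-one cover makes ±R indistinguishable at the matrix level (trace \frac{287}{289}), so uniqueness comes from the required sign on \gamma_{13}.


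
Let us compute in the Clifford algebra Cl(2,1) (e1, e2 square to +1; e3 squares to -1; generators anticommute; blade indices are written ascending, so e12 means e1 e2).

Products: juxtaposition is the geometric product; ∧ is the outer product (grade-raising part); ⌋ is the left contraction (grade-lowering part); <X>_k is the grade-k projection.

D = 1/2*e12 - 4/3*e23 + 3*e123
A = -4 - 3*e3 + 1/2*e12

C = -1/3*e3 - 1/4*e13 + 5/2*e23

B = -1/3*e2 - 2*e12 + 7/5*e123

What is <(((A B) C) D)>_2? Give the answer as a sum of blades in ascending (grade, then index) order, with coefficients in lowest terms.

step 1: 1 - 1/6*e1 + 4/3*e2 - 7/10*e3 + 61/5*e12 - e23 + 2/5*e123
step 2: -41/15 + 47/40*e1 - 119/60*e2 + 73/24*e3 - 7/60*e12 + 1091/36*e13 + 919/180*e23 - 83/20*e123
step 3: -4147/216 + 2621/120*e1 - 67957/720*e2 + 365/72*e3 - 54971/1080*e12 + 1279/360*e13 + 2009/90*e23 - 1979/240*e123
step 4: -54971/1080*e12 + 1279/360*e13 + 2009/90*e23
Answer: -54971/1080*e12 + 1279/360*e13 + 2009/90*e23


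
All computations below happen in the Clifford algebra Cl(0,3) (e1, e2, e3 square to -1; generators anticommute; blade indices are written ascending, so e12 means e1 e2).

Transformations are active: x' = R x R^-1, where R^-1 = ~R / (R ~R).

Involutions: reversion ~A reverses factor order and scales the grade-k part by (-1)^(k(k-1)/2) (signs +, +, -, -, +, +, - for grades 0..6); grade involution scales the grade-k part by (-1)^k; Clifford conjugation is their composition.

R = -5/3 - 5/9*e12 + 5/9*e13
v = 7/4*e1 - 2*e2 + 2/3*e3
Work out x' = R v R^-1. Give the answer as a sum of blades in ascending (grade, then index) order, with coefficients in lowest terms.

~R = -5/3 + 5/9*e12 - 5/9*e13, and R ~R = 275/81, so R^-1 = ~R / (275/81).
R v = -475/108*e1 + 85/36*e2 - 5/36*e3 + 20/27*e123
Answer: 113/44*e1 - 37/66*e2 - 17/22*e3


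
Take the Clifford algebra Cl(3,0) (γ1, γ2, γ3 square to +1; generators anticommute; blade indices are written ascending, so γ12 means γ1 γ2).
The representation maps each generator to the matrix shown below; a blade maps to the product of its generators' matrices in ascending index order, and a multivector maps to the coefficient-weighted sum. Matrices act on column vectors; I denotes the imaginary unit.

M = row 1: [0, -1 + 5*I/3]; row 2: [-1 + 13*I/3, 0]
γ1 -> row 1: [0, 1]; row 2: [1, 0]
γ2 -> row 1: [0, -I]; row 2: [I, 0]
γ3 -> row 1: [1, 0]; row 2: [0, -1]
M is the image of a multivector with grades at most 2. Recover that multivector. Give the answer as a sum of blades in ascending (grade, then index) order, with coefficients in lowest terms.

Method: 1, rho(γ1), rho(γ2), rho(γ3) form a trace-orthogonal basis of the 2x2 complex matrices (tr(X Y) = 2 if X = Y, else 0), so M = m0*1 + m1*rho(γ1) + m2*rho(γ2) + m3*rho(γ3) with m0 = tr(M)/2 = 0, m1 = tr(M rho(γ1))/2 = -1 + 3*I, m2 = tr(M rho(γ2))/2 = 4/3, m3 = tr(M rho(γ3))/2 = 0.
Multiplying table entries, the bivector images are rho(γ12) = I*rho(γ3), rho(γ13) = -I*rho(γ2), rho(γ23) = I*rho(γ1); with real blade coefficients the real parts of m0..m3 are the coefficients of 1, γ1, γ2, γ3 and the imaginary parts give the bivectors (γ23: Im m1, γ13: -Im m2, γ12: Im m3).
Answer: -γ1 + 4/3*γ2 + 3*γ23


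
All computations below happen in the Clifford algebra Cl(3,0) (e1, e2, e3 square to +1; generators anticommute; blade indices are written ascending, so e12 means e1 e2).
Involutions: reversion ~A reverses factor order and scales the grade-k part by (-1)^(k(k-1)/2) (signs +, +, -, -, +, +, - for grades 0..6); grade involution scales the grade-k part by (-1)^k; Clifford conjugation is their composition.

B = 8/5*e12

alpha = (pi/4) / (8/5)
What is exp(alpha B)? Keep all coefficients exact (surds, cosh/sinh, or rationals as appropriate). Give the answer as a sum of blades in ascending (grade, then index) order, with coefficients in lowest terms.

B^2 = (8/5)^2*(e12)^2 = 64/25*(-1) = -64/25 (a basis 2-blade squares to minus the product of its generators' squares).
B^2 = -64/25 — since the square is negative, the closed form is circular: l = 8/5, alpha*l = pi/4, so exp(alpha B) = cos(pi/4) + (sin(pi/4)/(8/5))*B = sqrt(2)/2 + (5*sqrt(2)/16)*B.
Answer: sqrt(2)/2 + sqrt(2)/2*e12


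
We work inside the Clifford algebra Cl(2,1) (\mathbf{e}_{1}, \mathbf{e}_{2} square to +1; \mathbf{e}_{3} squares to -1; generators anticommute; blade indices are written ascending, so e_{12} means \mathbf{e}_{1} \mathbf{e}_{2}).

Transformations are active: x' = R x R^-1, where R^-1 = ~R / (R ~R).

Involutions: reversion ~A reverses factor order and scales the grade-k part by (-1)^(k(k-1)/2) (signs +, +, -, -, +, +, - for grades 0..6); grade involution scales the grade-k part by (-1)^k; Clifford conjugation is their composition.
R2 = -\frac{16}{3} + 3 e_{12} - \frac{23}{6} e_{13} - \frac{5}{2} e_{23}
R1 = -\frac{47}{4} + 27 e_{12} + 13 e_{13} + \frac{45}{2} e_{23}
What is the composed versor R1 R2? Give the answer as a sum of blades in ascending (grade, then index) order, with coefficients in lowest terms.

Distribute over the terms of R1 (each basis-blade product reordered to ascending indices, repeated generators contracted through their squares):
(-\frac{47}{4}) R2 = \frac{188}{3} - \frac{141}{4} e_{12} + \frac{1081}{24} e_{13} + \frac{235}{8} e_{23}
(27 e_{12}) R2 = -81 - 144 e_{12} - \frac{135}{2} e_{13} + \frac{207}{2} e_{23}
(13 e_{13}) R2 = -\frac{299}{6} - \frac{65}{2} e_{12} - \frac{208}{3} e_{13} + 39 e_{23}
(\frac{45}{2} e_{23}) R2 = -\frac{225}{4} + \frac{345}{4} e_{12} - \frac{135}{2} e_{13} - 120 e_{23}
Summing the partial products and collecting blades:
Answer: -\frac{1493}{12} - \frac{251}{2} e_{12} - \frac{3823}{24} e_{13} + \frac{415}{8} e_{23}


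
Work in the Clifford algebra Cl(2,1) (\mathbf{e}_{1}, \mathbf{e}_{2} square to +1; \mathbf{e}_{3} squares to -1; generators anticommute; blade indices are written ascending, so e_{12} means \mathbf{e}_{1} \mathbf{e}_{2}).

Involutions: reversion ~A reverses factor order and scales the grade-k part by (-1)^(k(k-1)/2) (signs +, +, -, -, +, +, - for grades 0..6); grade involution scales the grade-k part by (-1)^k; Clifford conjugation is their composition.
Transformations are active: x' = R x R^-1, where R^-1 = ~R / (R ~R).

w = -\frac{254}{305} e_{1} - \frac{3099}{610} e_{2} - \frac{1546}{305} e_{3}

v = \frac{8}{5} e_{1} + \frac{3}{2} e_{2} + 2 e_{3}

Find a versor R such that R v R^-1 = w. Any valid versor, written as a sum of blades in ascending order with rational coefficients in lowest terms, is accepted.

Why this works: both vectors square to \frac{81}{100}, so q(v) = q(w) and R = v + w = \frac{234}{305} e_{1} - \frac{1092}{305} e_{2} - \frac{936}{305} e_{3} carries v to w — its own direction survives, the complement (v - w)/2 flips.
Answer: \frac{234}{305} e_{1} - \frac{1092}{305} e_{2} - \frac{936}{305} e_{3}


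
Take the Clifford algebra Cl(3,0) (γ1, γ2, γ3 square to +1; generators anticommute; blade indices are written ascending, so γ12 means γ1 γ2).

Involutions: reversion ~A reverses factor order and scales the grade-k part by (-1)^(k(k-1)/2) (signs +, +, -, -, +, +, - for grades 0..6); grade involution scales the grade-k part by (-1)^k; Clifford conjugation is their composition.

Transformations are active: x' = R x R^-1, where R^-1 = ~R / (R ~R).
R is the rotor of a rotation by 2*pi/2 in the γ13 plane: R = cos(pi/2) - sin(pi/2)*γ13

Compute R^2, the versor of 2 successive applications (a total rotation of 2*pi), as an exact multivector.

Rotor phase runs at HALF the rotation angle; powers of one rotor simply add phase, so after 2 steps in γ13 the phase is 2*pi/2 = pi and R^2 = cos(pi) - sin(pi)*γ13.
cos(pi) = -1 and sin(pi) = 0, so R^2 = -1. The total rotation 2*pi is 1 full turn, so every vector returns to itself, yet the rotor is -1, on the OTHER sheet of the double cover (an odd number of 2*pi turns).
Answer: -1


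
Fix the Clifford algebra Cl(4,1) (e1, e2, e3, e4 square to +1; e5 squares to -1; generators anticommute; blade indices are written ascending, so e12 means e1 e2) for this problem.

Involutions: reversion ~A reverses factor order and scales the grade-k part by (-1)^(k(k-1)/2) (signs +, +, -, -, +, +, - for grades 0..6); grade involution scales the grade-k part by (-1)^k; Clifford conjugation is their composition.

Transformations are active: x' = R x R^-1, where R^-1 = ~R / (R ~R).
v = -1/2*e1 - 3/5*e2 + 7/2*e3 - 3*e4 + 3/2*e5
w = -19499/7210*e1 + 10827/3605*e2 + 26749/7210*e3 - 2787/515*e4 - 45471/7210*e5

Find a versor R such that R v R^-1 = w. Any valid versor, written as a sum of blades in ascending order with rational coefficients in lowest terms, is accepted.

Construction: equal norms (both 1961/100) license R = v + w = -11552/3605*e1 + 8664/3605*e2 + 25992/3605*e3 - 4332/515*e4 - 17328/3605*e5 — nothing changes along that direction, while (v - w)/2 changes sign, so v maps onto w.
Answer: -11552/3605*e1 + 8664/3605*e2 + 25992/3605*e3 - 4332/515*e4 - 17328/3605*e5


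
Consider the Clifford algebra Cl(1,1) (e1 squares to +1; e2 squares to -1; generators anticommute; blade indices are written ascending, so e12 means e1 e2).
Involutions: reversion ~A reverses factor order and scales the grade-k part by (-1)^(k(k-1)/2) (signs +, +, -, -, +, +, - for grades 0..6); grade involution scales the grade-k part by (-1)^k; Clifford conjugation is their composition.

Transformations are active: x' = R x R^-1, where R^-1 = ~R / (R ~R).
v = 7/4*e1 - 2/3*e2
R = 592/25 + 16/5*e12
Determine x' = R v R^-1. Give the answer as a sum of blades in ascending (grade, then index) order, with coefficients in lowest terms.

~R = 592/25 - 16/5*e12, and R ~R = 344064/625, so R^-1 = ~R / (344064/625).
R v = 3268/75*e1 - 1604/75*e2
Answer: 16117/8064*e1 - 9461/8064*e2


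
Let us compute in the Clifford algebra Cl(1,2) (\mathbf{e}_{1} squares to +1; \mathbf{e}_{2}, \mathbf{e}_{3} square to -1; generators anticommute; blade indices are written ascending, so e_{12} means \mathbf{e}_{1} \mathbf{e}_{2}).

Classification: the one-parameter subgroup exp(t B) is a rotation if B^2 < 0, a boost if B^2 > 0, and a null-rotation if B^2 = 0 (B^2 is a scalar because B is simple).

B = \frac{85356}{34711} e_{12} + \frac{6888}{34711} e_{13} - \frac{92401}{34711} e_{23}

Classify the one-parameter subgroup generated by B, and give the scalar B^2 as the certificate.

B^2 term by term: the squares give (\frac{85356}{34711})^2*(e_{12})^2 + (\frac{6888}{34711})^2*(e_{13})^2 + (-\frac{92401}{34711})^2*(e_{23})^2 = \frac{7285646736}{1204853521}*(+1) + \frac{47444544}{1204853521}*(+1) + \frac{8537944801}{1204853521}*(-1) = -1 (each basis 2-blade squares to minus the product of its generators' squares); cross terms between blades sharing an index anticommute and cancel. So B^2 = -1.
Answer: rotation, certificate B^2 = -1. The invariant at work: B^2 = -1 is unchanged by conjugation, hence its sign classifies the subgroup whatever basis B is written in.


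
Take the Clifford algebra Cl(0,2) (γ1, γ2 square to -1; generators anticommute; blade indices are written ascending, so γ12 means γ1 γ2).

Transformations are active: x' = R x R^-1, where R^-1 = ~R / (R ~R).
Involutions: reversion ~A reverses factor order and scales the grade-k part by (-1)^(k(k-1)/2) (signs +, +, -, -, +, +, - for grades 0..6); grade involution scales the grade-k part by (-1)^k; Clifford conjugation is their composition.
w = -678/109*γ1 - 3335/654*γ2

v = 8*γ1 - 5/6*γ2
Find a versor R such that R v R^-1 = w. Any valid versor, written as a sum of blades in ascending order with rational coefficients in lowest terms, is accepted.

Since q(v) = q(w) = -2329/36, the sum R = v + w = 194/109*γ1 - 1940/327*γ2 does the job whenever invertible.
Answer: 194/109*γ1 - 1940/327*γ2


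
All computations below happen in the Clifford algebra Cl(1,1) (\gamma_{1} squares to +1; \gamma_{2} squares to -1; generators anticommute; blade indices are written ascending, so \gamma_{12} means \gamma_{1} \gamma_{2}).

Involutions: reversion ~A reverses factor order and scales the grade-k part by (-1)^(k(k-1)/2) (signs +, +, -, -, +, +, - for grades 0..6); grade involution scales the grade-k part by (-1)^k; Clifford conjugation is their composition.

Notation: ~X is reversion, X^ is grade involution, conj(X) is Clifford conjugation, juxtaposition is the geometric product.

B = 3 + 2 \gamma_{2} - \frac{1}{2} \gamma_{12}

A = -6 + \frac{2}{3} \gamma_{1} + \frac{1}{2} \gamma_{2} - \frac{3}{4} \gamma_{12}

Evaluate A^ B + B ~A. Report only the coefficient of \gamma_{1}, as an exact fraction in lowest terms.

first term: -\frac{133}{8} - \frac{1}{4} \gamma_{1} - \frac{79}{6} \gamma_{2} - \frac{7}{12} \gamma_{12}
second term: -\frac{155}{8} + \frac{15}{4} \gamma_{1} - \frac{61}{6} \gamma_{2} + \frac{47}{12} \gamma_{12}
Answer: \frac{7}{2}


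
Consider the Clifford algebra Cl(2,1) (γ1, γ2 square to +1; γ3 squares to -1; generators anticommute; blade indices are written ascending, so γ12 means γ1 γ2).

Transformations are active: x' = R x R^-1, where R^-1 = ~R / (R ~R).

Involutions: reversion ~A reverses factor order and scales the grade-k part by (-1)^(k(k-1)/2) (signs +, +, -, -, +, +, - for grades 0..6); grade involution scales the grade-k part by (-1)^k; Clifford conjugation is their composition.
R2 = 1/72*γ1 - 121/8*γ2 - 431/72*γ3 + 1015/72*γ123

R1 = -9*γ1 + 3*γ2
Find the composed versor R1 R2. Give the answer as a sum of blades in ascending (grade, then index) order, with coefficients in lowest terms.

Distribute over the terms of R1 (each basis-blade product reordered to ascending indices, repeated generators contracted through their squares):
(-9*γ1) R2 = -1/8 + 1089/8*γ12 + 431/8*γ13 - 1015/8*γ23
(3*γ2) R2 = -363/8 - 1/24*γ12 - 1015/24*γ13 - 431/24*γ23
Summing the partial products and collecting blades:
Answer: -91/2 + 1633/12*γ12 + 139/12*γ13 - 869/6*γ23


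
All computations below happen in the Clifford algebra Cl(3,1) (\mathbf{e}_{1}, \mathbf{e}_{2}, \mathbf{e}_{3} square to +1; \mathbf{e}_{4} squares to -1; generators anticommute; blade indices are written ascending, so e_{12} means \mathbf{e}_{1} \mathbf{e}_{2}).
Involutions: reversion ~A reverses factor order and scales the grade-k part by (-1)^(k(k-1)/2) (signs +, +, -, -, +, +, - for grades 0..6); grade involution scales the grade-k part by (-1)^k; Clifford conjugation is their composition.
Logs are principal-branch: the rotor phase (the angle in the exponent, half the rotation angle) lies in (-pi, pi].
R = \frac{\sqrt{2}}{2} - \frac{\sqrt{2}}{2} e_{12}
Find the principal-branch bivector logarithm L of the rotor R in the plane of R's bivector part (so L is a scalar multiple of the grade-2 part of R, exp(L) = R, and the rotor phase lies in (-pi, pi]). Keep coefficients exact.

The scalar part of R is \frac{\sqrt{2}}{2}, and that scalar determines the rotor phase on the principal branch; recovering the unit plane as bivector-part over sine of the phase gives L = phase * plane.
Concretely: cos(phase) = \frac{\sqrt{2}}{2} gives phase = ±\frac{\pi}{4}, and since phase/sin(phase) is even the sign is immaterial: L = (phase/sin(phase)) * <R>_2 = (\frac{\sqrt{2} \pi}{4}) * <R>_2.
Answer: - \frac{\pi}{4} e_{12}


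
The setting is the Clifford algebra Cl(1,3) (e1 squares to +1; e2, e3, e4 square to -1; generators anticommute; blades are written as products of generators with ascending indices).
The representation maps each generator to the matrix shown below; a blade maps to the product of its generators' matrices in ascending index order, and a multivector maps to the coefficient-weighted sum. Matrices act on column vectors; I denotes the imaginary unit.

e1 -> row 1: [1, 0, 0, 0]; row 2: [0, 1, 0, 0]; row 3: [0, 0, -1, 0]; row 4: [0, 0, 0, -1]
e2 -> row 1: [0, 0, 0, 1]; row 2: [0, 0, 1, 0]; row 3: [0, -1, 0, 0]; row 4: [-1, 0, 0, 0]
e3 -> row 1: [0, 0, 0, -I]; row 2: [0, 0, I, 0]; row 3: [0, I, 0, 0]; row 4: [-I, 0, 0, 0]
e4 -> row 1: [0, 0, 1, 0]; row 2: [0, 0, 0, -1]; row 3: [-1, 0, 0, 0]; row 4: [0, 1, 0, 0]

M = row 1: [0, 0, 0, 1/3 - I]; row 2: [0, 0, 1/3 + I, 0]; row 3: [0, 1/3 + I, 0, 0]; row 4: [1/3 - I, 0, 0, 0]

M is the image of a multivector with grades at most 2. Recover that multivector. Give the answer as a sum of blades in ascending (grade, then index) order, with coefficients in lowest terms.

Method: the blade images are trace-orthogonal — tr(rho(e_A) rho(e_B)^-1) = 4 if A = B and 0 otherwise — and rho(e_A)^-1 = (e_A)^2 * rho(e_A) with (e_A)^2 = +1 or -1, so the coefficient of e_A in the preimage is (e_A)^2 * tr(M rho(e_A))/4.
Nonzero projections over blades of grade <= 2: e3: (e3)^2 = -1, tr(M rho(e3)) = -4, coefficient 1; e1 e2: (e1 e2)^2 = +1, tr(M rho(e1 e2)) = 4/3, coefficient 1/3. Every other blade of grade <= 2 projects to 0.
Answer: e3 + 1/3*e1 e2


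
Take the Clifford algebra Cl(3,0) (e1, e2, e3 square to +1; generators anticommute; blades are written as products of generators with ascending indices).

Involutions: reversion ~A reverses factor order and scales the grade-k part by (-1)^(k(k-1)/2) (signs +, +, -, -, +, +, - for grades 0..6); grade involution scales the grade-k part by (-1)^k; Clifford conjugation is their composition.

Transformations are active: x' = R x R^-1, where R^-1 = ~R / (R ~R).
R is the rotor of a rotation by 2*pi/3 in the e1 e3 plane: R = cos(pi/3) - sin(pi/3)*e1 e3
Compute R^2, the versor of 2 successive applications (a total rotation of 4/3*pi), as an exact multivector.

Rotor phase runs at HALF the rotation angle; powers of one rotor simply add phase, so after 2 steps in e1 e3 the phase is 2*pi/3 = 2*pi/3 and R^2 = cos(2*pi/3) - sin(2*pi/3)*e1 e3.
cos(2*pi/3) = -1/2 and sin(2*pi/3) = sqrt(3)/2, so R^2 = -1/2 - sqrt(3)/2*e1 e3. The net rotation is 4/3*pi; the rotor keeps the half-angle phase exactly.
Answer: -1/2 - sqrt(3)/2*e1 e3
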